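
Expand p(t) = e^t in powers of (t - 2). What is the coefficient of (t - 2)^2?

p(2) = e^(2)
p′(2) = e^(2)
p′′(2) = e^(2)
Then c_k = p^(k)(2)/k! gives each Taylor coefficient.

e^(2)/2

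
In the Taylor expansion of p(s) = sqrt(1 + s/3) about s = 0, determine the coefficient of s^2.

-1/72

p(0) = 1
p′(0) = 1/6
p′′(0) = -1/36
So c_2 = p′′(0)/2! = -1/72.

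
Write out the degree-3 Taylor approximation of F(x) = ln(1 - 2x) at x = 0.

-8*x^3/3 - 2*x^2 - 2*x

Use the known series and substitute for the argument.
[x^0] = 0;  [x^1] = -2;  [x^2] = -2;  [x^3] = -8/3.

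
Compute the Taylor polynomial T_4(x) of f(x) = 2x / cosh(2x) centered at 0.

Invert the denominator's series and multiply.
f(0) = 0
f′(0) = 2
f′′(0) = 0
f′′′(0) = -24
f^(4)(0) = 0

-4*x^3 + 2*x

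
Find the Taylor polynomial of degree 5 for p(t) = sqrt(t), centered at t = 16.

7*(t - 16)^5/67108864 - 5*(t - 16)^4/2097152 + (t - 16)^3/16384 - (t - 16)^2/512 + (t - 16)/8 + 4

p(16) = 4
p′(16) = 1/8
p′′(16) = -1/256
p′′′(16) = 3/8192
p^(4)(16) = -15/262144
p^(5)(16) = 105/8388608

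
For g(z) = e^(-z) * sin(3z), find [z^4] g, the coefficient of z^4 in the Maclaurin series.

4

Multiply the two series term by term and collect like powers.
g(0) = 0
g′(0) = 3
g′′(0) = -6
g′′′(0) = -18
g^(4)(0) = 96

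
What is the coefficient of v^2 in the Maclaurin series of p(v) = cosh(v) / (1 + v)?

3/2

Take the Cauchy product of the two expansions.
p(0) = 1
p′(0) = -1
p′′(0) = 3
So c_2 = p′′(0)/2! = 3/2.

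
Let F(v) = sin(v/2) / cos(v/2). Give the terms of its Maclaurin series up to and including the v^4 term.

v^3/24 + v/2

Invert the denominator's series and multiply.
F(0) = 0
F′(0) = 1/2
F′′(0) = 0
F′′′(0) = 1/4
F^(4)(0) = 0
The Taylor polynomial is Σ F^(k)(0)/k! · v^k.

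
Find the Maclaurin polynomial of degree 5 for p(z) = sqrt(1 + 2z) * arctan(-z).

Expand each factor separately, then convolve coefficients.

31*z^5/120 - z^4/6 + 5*z^3/6 - z^2 - z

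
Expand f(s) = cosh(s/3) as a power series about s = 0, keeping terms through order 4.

s^4/1944 + s^2/18 + 1

[s^0] = 1;  [s^1] = 0;  [s^2] = 1/18;  [s^3] = 0;  [s^4] = 1/1944.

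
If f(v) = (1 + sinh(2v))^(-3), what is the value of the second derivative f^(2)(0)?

48

Compose series: expand the inner function first, then feed it into the outer expansion.
The coefficient of v^2 in the expansion is 24, so f′′(0) = 2! * (24) = 48.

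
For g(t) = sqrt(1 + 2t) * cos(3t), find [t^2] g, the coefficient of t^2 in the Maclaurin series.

Multiply the two series term by term and collect like powers.
[t^0] = 1;  [t^1] = 1;  [t^2] = -5.
So c_2 = g′′(0)/2! = -5.

-5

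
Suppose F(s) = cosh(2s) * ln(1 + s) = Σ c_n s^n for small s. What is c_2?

Write out both Maclaurin series and multiply, keeping only the needed powers.

-1/2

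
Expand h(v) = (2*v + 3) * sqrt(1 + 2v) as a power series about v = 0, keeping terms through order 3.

Multiply each power in the prefactor through the base expansion.

v^3/2 + v^2/2 + 5*v + 3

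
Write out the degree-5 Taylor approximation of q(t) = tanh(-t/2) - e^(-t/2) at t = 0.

Combine the two series term by term.
[t^0] = -1;  [t^1] = 0;  [t^2] = -1/8;  [t^3] = 1/16;  [t^4] = -1/384;  [t^5] = -1/256.

-t^5/256 - t^4/384 + t^3/16 - t^2/8 - 1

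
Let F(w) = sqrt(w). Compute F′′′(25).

3/25000

From the series, [(w - 25)^3] F = 1/50000; multiply by 3! = 6 to get 3/25000.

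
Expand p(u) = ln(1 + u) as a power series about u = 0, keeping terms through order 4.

Compute the successive derivatives at the expansion point and divide by k!.
[u^0] = 0;  [u^1] = 1;  [u^2] = -1/2;  [u^3] = 1/3;  [u^4] = -1/4.

-u^4/4 + u^3/3 - u^2/2 + u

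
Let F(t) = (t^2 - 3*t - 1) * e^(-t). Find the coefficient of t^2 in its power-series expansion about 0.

7/2

Shift and add copies of the series according to the polynomial's terms.
[t^0] = -1;  [t^1] = -2;  [t^2] = 7/2.
So c_2 = F′′(0)/2! = 7/2.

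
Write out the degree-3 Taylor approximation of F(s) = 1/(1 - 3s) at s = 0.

27*s^3 + 9*s^2 + 3*s + 1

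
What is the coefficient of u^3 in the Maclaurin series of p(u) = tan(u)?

1/3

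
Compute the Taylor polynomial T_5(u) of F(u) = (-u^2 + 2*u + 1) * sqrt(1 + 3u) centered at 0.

-351*u^5/256 + 171*u^4/128 - 33*u^3/16 + 7*u^2/8 + 7*u/2 + 1

Shift and add copies of the series according to the polynomial's terms.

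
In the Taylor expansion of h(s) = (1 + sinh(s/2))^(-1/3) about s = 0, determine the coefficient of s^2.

Compose series: expand the inner function first, then feed it into the outer expansion.
[s^0] = 1;  [s^1] = -1/6;  [s^2] = 1/18.

1/18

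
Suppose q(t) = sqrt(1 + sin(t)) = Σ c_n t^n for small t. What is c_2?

-1/8

Compose series: expand the inner function first, then feed it into the outer expansion.
q(0) = 1
q′(0) = 1/2
q′′(0) = -1/4
So c_2 = q′′(0)/2! = -1/8.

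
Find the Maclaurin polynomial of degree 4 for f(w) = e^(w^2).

w^4/2 + w^2 + 1

f(0) = 1
f′(0) = 0
f′′(0) = 2
f′′′(0) = 0
f^(4)(0) = 12
The Taylor polynomial is Σ f^(k)(0)/k! · w^k.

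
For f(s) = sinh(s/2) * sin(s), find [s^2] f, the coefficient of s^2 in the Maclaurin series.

Take the Cauchy product of the two expansions.
[s^0] = 0;  [s^1] = 0;  [s^2] = 1/2.

1/2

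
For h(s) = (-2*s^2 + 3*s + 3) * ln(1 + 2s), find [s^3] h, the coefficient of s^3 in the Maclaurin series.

Multiply each power in the prefactor through the base expansion.
h(0) = 0
h′(0) = 6
h′′(0) = 0
h′′′(0) = -12
So c_3 = h′′′(0)/3! = -2.

-2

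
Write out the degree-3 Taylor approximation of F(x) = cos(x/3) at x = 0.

F(0) = 1
F′(0) = 0
F′′(0) = -1/9
F′′′(0) = 0

1 - x^2/18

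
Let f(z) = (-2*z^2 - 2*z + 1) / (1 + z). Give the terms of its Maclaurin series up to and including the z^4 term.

z^4 - z^3 + z^2 - 3*z + 1

Shift and add copies of the series according to the polynomial's terms.
f(0) = 1
f′(0) = -3
f′′(0) = 2
f′′′(0) = -6
f^(4)(0) = 24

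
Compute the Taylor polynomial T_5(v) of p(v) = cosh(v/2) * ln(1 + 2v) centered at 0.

6469*v^5/960 - 17*v^4/4 + 35*v^3/12 - 2*v^2 + 2*v

Multiply the two series term by term and collect like powers.
p(0) = 0
p′(0) = 2
p′′(0) = -4
p′′′(0) = 35/2
p^(4)(0) = -102
p^(5)(0) = 6469/8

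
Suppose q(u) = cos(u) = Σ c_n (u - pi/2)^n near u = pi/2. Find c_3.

q(pi/2) = 0
q′(pi/2) = -1
q′′(pi/2) = 0
q′′′(pi/2) = 1
So c_3 = q′′′(pi/2)/3! = 1/6.

1/6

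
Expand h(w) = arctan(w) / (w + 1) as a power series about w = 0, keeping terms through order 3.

Multiply the numerator's expansion by the denominator's geometric series.
[w^0] = 0;  [w^1] = 1;  [w^2] = -1;  [w^3] = 2/3.

2*w^3/3 - w^2 + w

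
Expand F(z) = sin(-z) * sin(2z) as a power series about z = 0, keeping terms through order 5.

5*z^4/3 - 2*z^2

Expand each factor separately, then convolve coefficients.
F(0) = 0
F′(0) = 0
F′′(0) = -4
F′′′(0) = 0
F^(4)(0) = 40
F^(5)(0) = 0
Then c_k = F^(k)(0)/k! gives each Taylor coefficient.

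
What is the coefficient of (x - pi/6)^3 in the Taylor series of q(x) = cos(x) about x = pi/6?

1/12

q(pi/6) = sqrt(3)/2
q′(pi/6) = -1/2
q′′(pi/6) = -sqrt(3)/2
q′′′(pi/6) = 1/2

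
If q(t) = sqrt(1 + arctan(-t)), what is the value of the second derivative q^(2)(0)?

-1/4

Plug the Maclaurin series of the inner function into that of the outer and collect terms.
The coefficient of t^2 in the expansion is -1/8, so q′′(0) = 2! * (-1/8) = -1/4.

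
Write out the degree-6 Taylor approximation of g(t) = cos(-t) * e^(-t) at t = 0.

t^5/30 - t^4/6 + t^3/3 - t + 1

Expand each factor separately, then convolve coefficients.
g(0) = 1
g′(0) = -1
g′′(0) = 0
g′′′(0) = 2
g^(4)(0) = -4
g^(5)(0) = 4
g^(6)(0) = 0
The Taylor polynomial is Σ g^(k)(0)/k! · t^k.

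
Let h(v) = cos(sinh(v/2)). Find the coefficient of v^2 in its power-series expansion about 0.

Substitute the inner expansion into the outer series and collect powers.
h(0) = 1
h′(0) = 0
h′′(0) = -1/4
The Taylor polynomial is Σ h^(k)(0)/k! · v^k.

-1/8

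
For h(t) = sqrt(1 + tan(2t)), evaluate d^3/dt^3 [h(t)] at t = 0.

11

Compose series: expand the inner function first, then feed it into the outer expansion.
The coefficient of t^3 in the expansion is 11/6, so h′′′(0) = 3! * (11/6) = 11.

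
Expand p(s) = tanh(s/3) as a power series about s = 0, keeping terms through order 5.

p(0) = 0
p′(0) = 1/3
p′′(0) = 0
p′′′(0) = -2/27
p^(4)(0) = 0
p^(5)(0) = 16/243

2*s^5/3645 - s^3/81 + s/3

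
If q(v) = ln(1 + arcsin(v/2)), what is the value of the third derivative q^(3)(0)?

Compose series: expand the inner function first, then feed it into the outer expansion.
The coefficient of v^3 in the expansion is 1/16, so q′′′(0) = 3! * (1/16) = 3/8.

3/8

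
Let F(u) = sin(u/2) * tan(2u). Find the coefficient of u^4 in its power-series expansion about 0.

31/24

Write out both Maclaurin series and multiply, keeping only the needed powers.
[u^0] = 0;  [u^1] = 0;  [u^2] = 1;  [u^3] = 0;  [u^4] = 31/24.
So c_4 = F^(4)(0)/4! = 31/24.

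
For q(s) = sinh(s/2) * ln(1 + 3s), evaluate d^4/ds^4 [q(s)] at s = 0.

Take the Cauchy product of the two expansions.
From the series, [s^4] q = 73/16; multiply by 4! = 24 to get 219/2.

219/2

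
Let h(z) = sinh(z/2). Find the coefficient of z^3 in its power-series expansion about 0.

1/48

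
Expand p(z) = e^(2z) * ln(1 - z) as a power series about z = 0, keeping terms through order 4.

Expand each factor separately, then convolve coefficients.
[z^0] = 0;  [z^1] = -1;  [z^2] = -5/2;  [z^3] = -10/3;  [z^4] = -13/4.

-13*z^4/4 - 10*z^3/3 - 5*z^2/2 - z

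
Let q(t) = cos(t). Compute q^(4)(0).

1

From the series, [t^4] q = 1/24; multiply by 4! = 24 to get 1.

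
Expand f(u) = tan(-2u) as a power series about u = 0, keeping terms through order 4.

Differentiate repeatedly and evaluate at the center.
f(0) = 0
f′(0) = -2
f′′(0) = 0
f′′′(0) = -16
f^(4)(0) = 0

-8*u^3/3 - 2*u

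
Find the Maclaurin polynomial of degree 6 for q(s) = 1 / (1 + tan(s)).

Expand as Σ (-1)^k u^k with u equal to the inner function's series.

122*s^6/45 - 32*s^5/15 + 5*s^4/3 - 4*s^3/3 + s^2 - s + 1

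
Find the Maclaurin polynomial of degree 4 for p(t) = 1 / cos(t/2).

Invert the denominator's series and multiply.
p(0) = 1
p′(0) = 0
p′′(0) = 1/4
p′′′(0) = 0
p^(4)(0) = 5/16
Then c_k = p^(k)(0)/k! gives each Taylor coefficient.

5*t^4/384 + t^2/8 + 1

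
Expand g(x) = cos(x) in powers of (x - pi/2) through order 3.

(x - pi/2)^3/6 - (x - pi/2)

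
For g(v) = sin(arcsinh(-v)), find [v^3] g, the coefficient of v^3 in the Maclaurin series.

1/3

Let u equal the inner series; expand the outer function in u and truncate.
[v^0] = 0;  [v^1] = -1;  [v^2] = 0;  [v^3] = 1/3.
So c_3 = g′′′(0)/3! = 1/3.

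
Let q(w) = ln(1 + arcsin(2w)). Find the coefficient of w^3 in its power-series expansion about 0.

4

Plug the Maclaurin series of the inner function into that of the outer and collect terms.
q(0) = 0
q′(0) = 2
q′′(0) = -4
q′′′(0) = 24
So c_3 = q′′′(0)/3! = 4.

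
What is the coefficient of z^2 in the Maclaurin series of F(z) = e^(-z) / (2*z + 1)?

13/2

Use 1/(1 - r) = Σ r^k on the denominator, then take the Cauchy product.
[z^0] = 1;  [z^1] = -3;  [z^2] = 13/2.
So c_2 = F′′(0)/2! = 13/2.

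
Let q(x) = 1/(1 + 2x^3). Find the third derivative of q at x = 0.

-12

Compute the successive derivatives at the expansion point and divide by k!.
The coefficient of x^3 in the expansion is -2, so q′′′(0) = 3! * (-2) = -12.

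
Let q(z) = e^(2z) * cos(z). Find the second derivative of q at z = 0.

3

Expand each factor separately, then convolve coefficients.
The coefficient of z^2 in the expansion is 3/2, so q′′(0) = 2! * (3/2) = 3.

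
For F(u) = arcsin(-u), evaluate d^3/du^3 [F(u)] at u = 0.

-1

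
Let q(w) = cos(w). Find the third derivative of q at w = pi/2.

The coefficient of (w - pi/2)^3 in the expansion is 1/6, so q′′′(pi/2) = 3! * (1/6) = 1.

1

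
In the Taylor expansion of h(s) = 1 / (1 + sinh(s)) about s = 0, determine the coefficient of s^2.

1

Use the geometric series for the reciprocal, then substitute.
h(0) = 1
h′(0) = -1
h′′(0) = 2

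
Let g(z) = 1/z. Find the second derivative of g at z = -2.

-1/4

The coefficient of (z + 2)^2 in the expansion is -1/8, so g′′(-2) = 2! * (-1/8) = -1/4.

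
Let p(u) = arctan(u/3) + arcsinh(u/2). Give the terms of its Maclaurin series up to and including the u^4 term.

-43*u^3/1296 + 5*u/6

Combine the two series term by term.
p(0) = 0
p′(0) = 5/6
p′′(0) = 0
p′′′(0) = -43/216
p^(4)(0) = 0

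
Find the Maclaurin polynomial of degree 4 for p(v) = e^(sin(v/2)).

Substitute the inner expansion into the outer series and collect powers.
[v^0] = 1;  [v^1] = 1/2;  [v^2] = 1/8;  [v^3] = 0;  [v^4] = -1/128.

-v^4/128 + v^2/8 + v/2 + 1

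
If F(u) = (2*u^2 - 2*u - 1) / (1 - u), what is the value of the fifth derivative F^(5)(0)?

-120

Shift and add copies of the series according to the polynomial's terms.
From the series, [u^5] F = -1; multiply by 5! = 120 to get -120.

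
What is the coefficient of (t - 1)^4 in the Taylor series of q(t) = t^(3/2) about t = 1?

q(1) = 1
q′(1) = 3/2
q′′(1) = 3/4
q′′′(1) = -3/8
q^(4)(1) = 9/16
So c_4 = q^(4)(1)/4! = 3/128.

3/128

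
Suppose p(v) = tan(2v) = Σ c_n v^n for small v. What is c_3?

Differentiate repeatedly and evaluate at the center.
p(0) = 0
p′(0) = 2
p′′(0) = 0
p′′′(0) = 16

8/3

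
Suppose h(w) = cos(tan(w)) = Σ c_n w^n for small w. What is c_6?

Compose series: expand the inner function first, then feed it into the outer expansion.
h(0) = 1
h′(0) = 0
h′′(0) = -1
h′′′(0) = 0
h^(4)(0) = -7
h^(5)(0) = 0
h^(6)(0) = -97
Then c_k = h^(k)(0)/k! gives each Taylor coefficient.

-97/720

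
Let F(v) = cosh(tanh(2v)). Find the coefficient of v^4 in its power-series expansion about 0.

-14/3

Let u equal the inner series; expand the outer function in u and truncate.
F(0) = 1
F′(0) = 0
F′′(0) = 4
F′′′(0) = 0
F^(4)(0) = -112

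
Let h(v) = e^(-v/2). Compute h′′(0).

1/4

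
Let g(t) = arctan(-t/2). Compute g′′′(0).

Differentiate repeatedly and evaluate at the center.
The coefficient of t^3 in the expansion is 1/24, so g′′′(0) = 3! * (1/24) = 1/4.

1/4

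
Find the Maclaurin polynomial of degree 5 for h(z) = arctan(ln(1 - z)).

Let u equal the inner series; expand the outer function in u and truncate.

11*z^5/60 + z^4/4 - z^2/2 - z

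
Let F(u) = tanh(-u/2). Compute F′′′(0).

The coefficient of u^3 in the expansion is 1/24, so F′′′(0) = 3! * (1/24) = 1/4.

1/4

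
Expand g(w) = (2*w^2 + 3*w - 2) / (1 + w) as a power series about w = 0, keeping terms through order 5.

3*w^5 - 3*w^4 + 3*w^3 - 3*w^2 + 5*w - 2

Shift and add copies of the series according to the polynomial's terms.
g(0) = -2
g′(0) = 5
g′′(0) = -6
g′′′(0) = 18
g^(4)(0) = -72
g^(5)(0) = 360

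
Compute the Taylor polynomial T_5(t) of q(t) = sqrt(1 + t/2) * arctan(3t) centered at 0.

Write out both Maclaurin series and multiply, keeping only the needed powers.
q(0) = 0
q′(0) = 3
q′′(0) = 3/2
q′′′(0) = -873/16
q^(4)(0) = -855/16
q^(5)(0) = 1501407/256

500469*t^5/10240 - 285*t^4/128 - 291*t^3/32 + 3*t^2/4 + 3*t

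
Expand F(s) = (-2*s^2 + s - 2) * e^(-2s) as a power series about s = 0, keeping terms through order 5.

Shift and add copies of the series according to the polynomial's terms.
[s^0] = -2;  [s^1] = 5;  [s^2] = -8;  [s^3] = 26/3;  [s^4] = -20/3;  [s^5] = 58/15.

58*s^5/15 - 20*s^4/3 + 26*s^3/3 - 8*s^2 + 5*s - 2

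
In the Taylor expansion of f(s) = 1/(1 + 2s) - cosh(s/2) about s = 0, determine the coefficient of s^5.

Expand each term separately and add.
f(0) = 0
f′(0) = -2
f′′(0) = 31/4
f′′′(0) = -48
f^(4)(0) = 6143/16
f^(5)(0) = -3840
So c_5 = f^(5)(0)/5! = -32.

-32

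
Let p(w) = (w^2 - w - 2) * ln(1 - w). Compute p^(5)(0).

38

Multiply each power in the prefactor through the base expansion.
The coefficient of w^5 in the expansion is 19/60, so p^(5)(0) = 5! * (19/60) = 38.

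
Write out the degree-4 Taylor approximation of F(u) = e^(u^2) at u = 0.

u^4/2 + u^2 + 1

Compute the successive derivatives at the expansion point and divide by k!.
F(0) = 1
F′(0) = 0
F′′(0) = 2
F′′′(0) = 0
F^(4)(0) = 12
Then c_k = F^(k)(0)/k! gives each Taylor coefficient.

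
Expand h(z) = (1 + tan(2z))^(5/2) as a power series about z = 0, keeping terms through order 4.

Compose series: expand the inner function first, then feed it into the outer expansion.
h(0) = 1
h′(0) = 5
h′′(0) = 15
h′′′(0) = 55
h^(4)(0) = 465

155*z^4/8 + 55*z^3/6 + 15*z^2/2 + 5*z + 1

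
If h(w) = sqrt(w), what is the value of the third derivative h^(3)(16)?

3/8192

The coefficient of (w - 16)^3 in the expansion is 1/16384, so h′′′(16) = 3! * (1/16384) = 3/8192.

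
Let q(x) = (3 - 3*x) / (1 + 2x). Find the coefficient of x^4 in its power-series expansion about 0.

72

Distribute the polynomial across the series and collect like powers.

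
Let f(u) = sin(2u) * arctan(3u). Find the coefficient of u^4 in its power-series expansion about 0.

Expand each factor separately, then convolve coefficients.
f(0) = 0
f′(0) = 0
f′′(0) = 12
f′′′(0) = 0
f^(4)(0) = -528
So c_4 = f^(4)(0)/4! = -22.

-22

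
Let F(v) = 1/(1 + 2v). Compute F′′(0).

The coefficient of v^2 in the expansion is 4, so F′′(0) = 2! * (4) = 8.

8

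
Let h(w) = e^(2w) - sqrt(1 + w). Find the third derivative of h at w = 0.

Expand each term separately and add.
From the series, [w^3] h = 61/48; multiply by 3! = 6 to get 61/8.

61/8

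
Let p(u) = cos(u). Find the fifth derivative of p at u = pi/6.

The coefficient of (u - pi/6)^5 in the expansion is -1/240, so p^(5)(pi/6) = 5! * (-1/240) = -1/2.

-1/2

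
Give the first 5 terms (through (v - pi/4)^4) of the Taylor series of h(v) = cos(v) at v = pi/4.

h(pi/4) = sqrt(2)/2
h′(pi/4) = -sqrt(2)/2
h′′(pi/4) = -sqrt(2)/2
h′′′(pi/4) = sqrt(2)/2
h^(4)(pi/4) = sqrt(2)/2
Then c_k = h^(k)(pi/4)/k! gives each Taylor coefficient.

sqrt(2)*(v - pi/4)^4/48 + sqrt(2)*(v - pi/4)^3/12 - sqrt(2)*(v - pi/4)^2/4 - sqrt(2)*(v - pi/4)/2 + sqrt(2)/2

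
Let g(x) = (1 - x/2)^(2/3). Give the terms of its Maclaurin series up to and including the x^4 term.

[x^0] = 1;  [x^1] = -1/3;  [x^2] = -1/36;  [x^3] = -1/162;  [x^4] = -7/3888.

-7*x^4/3888 - x^3/162 - x^2/36 - x/3 + 1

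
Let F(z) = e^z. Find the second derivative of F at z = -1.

From the series, [(z + 1)^2] F = e^(-1)/2; multiply by 2! = 2 to get e^(-1).

e^(-1)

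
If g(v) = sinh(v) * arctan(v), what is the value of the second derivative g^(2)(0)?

Multiply the two series term by term and collect like powers.
The coefficient of v^2 in the expansion is 1, so g′′(0) = 2! * (1) = 2.

2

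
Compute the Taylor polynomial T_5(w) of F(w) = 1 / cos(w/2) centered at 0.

Divide the numerator series by the denominator series (power-series long division).
F(0) = 1
F′(0) = 0
F′′(0) = 1/4
F′′′(0) = 0
F^(4)(0) = 5/16
F^(5)(0) = 0
Dividing each by k! gives the coefficients c_0, ..., c_5.

5*w^4/384 + w^2/8 + 1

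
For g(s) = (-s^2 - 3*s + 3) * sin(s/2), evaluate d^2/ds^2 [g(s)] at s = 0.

Shift and add copies of the series according to the polynomial's terms.
From the series, [s^2] g = -3/2; multiply by 2! = 2 to get -3.

-3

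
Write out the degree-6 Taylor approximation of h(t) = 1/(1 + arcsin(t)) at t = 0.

Plug the Maclaurin series of the inner function into that of the outer and collect terms.
h(0) = 1
h′(0) = -1
h′′(0) = 2
h′′′(0) = -7
h^(4)(0) = 32
h^(5)(0) = -189
h^(6)(0) = 1328
Dividing each by k! gives the coefficients c_0, ..., c_6.

83*t^6/45 - 63*t^5/40 + 4*t^4/3 - 7*t^3/6 + t^2 - t + 1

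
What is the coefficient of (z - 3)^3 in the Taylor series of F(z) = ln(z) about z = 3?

[(z - 3)^0] = ln(3);  [(z - 3)^1] = 1/3;  [(z - 3)^2] = -1/18;  [(z - 3)^3] = 1/81.
So c_3 = F′′′(3)/3! = 1/81.

1/81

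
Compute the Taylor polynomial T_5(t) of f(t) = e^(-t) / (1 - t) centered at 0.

Use 1/(1 - r) = Σ r^k on the denominator, then take the Cauchy product.

11*t^5/30 + 3*t^4/8 + t^3/3 + t^2/2 + 1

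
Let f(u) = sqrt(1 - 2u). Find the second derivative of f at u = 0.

-1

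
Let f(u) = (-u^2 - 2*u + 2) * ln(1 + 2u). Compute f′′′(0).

44

Shift and add copies of the series according to the polynomial's terms.
From the series, [u^3] f = 22/3; multiply by 3! = 6 to get 44.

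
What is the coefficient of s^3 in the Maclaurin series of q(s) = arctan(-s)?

1/3

q(0) = 0
q′(0) = -1
q′′(0) = 0
q′′′(0) = 2
The Taylor polynomial is Σ q^(k)(0)/k! · s^k.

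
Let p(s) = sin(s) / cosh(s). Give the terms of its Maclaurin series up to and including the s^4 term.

Write the quotient as an unknown series and match coefficients against numerator = denominator · series.
p(0) = 0
p′(0) = 1
p′′(0) = 0
p′′′(0) = -4
p^(4)(0) = 0
Dividing each by k! gives the coefficients c_0, ..., c_4.

-2*s^3/3 + s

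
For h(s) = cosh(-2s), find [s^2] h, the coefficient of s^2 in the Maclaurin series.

c_2 = h′′(0)/2! = 2.

2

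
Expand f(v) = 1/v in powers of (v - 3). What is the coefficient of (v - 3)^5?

Differentiate repeatedly and evaluate at the center.
f(3) = 1/3
f′(3) = -1/9
f′′(3) = 2/27
f′′′(3) = -2/27
f^(4)(3) = 8/81
f^(5)(3) = -40/243

-1/729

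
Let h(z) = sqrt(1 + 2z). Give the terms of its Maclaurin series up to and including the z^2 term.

-z^2/2 + z + 1

h(0) = 1
h′(0) = 1
h′′(0) = -1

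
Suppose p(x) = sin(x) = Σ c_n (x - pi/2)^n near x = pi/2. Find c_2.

p(pi/2) = 1
p′(pi/2) = 0
p′′(pi/2) = -1

-1/2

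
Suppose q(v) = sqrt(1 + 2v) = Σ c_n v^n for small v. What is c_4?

Compute the successive derivatives at the expansion point and divide by k!.

-5/8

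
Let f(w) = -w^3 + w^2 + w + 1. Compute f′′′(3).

-6

Apply the Taylor formula c_k = f^(k)(a)/k!.
The coefficient of (w - 3)^3 in the expansion is -1, so f′′′(3) = 3! * (-1) = -6.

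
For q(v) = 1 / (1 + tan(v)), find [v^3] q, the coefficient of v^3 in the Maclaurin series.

Use the geometric series for the reciprocal, then substitute.
q(0) = 1
q′(0) = -1
q′′(0) = 2
q′′′(0) = -8
So c_3 = q′′′(0)/3! = -4/3.

-4/3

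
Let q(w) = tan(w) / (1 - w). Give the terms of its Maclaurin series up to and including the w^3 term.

4*w^3/3 + w^2 + w

Write out both Maclaurin series and multiply, keeping only the needed powers.
[w^0] = 0;  [w^1] = 1;  [w^2] = 1;  [w^3] = 4/3.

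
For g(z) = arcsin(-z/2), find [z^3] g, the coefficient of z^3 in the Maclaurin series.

-1/48

g(0) = 0
g′(0) = -1/2
g′′(0) = 0
g′′′(0) = -1/8
So c_3 = g′′′(0)/3! = -1/48.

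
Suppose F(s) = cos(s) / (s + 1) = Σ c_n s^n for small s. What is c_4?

Use 1/(1 - r) = Σ r^k on the denominator, then take the Cauchy product.
F(0) = 1
F′(0) = -1
F′′(0) = 1
F′′′(0) = -3
F^(4)(0) = 13
So c_4 = F^(4)(0)/4! = 13/24.

13/24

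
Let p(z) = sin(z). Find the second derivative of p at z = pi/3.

-sqrt(3)/2

The coefficient of (z - pi/3)^2 in the expansion is -sqrt(3)/4, so p′′(pi/3) = 2! * (-sqrt(3)/4) = -sqrt(3)/2.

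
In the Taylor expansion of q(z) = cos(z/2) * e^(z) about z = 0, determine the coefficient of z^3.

Write out both Maclaurin series and multiply, keeping only the needed powers.
q(0) = 1
q′(0) = 1
q′′(0) = 3/4
q′′′(0) = 1/4
So c_3 = q′′′(0)/3! = 1/24.

1/24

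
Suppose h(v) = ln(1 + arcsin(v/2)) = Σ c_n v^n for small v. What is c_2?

Let u equal the inner series; expand the outer function in u and truncate.
[v^0] = 0;  [v^1] = 1/2;  [v^2] = -1/8.

-1/8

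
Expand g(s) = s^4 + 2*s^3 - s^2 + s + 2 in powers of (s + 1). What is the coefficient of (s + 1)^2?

-1

[(s + 1)^0] = -1;  [(s + 1)^1] = 5;  [(s + 1)^2] = -1.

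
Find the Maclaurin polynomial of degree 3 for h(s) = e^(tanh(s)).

Plug the Maclaurin series of the inner function into that of the outer and collect terms.

-s^3/6 + s^2/2 + s + 1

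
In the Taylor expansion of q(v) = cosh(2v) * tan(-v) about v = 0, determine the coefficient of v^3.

Multiply the two series term by term and collect like powers.
q(0) = 0
q′(0) = -1
q′′(0) = 0
q′′′(0) = -14
Dividing each by k! gives the coefficients c_0, ..., c_3.

-7/3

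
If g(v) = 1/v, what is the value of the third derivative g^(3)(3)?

-2/27

Compute the successive derivatives at the expansion point and divide by k!.
From the series, [(v - 3)^3] g = -1/81; multiply by 3! = 6 to get -2/27.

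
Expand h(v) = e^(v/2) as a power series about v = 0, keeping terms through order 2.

v^2/8 + v/2 + 1

h(0) = 1
h′(0) = 1/2
h′′(0) = 1/4
The Taylor polynomial is Σ h^(k)(0)/k! · v^k.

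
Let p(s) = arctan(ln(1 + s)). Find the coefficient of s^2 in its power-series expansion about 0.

-1/2

Compose series: expand the inner function first, then feed it into the outer expansion.
p(0) = 0
p′(0) = 1
p′′(0) = -1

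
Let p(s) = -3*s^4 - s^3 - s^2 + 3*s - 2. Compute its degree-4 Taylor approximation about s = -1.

-3*(s + 1)^4 + 11*(s + 1)^3 - 16*(s + 1)^2 + 14*(s + 1) - 8

p(-1) = -8
p′(-1) = 14
p′′(-1) = -32
p′′′(-1) = 66
p^(4)(-1) = -72
The Taylor polynomial is Σ p^(k)(-1)/k! · (s + 1)^k.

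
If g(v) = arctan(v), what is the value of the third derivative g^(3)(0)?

-2

The coefficient of v^3 in the expansion is -1/3, so g′′′(0) = 3! * (-1/3) = -2.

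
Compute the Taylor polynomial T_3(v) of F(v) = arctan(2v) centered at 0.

-8*v^3/3 + 2*v

F(0) = 0
F′(0) = 2
F′′(0) = 0
F′′′(0) = -16
Dividing each by k! gives the coefficients c_0, ..., c_3.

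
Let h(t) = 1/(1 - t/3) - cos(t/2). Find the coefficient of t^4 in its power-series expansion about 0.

Add the two expansions coefficient-wise.
h(0) = 0
h′(0) = 1/3
h′′(0) = 17/36
h′′′(0) = 2/9
h^(4)(0) = 101/432
So c_4 = h^(4)(0)/4! = 101/10368.

101/10368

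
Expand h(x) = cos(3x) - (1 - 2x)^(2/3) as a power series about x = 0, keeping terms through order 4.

7457*x^4/1944 + 32*x^3/81 - 73*x^2/18 + 4*x/3

Combine the two series term by term.
h(0) = 0
h′(0) = 4/3
h′′(0) = -73/9
h′′′(0) = 64/27
h^(4)(0) = 7457/81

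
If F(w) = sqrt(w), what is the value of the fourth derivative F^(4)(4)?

Apply the Taylor formula c_k = f^(k)(a)/k!.
The coefficient of (w - 4)^4 in the expansion is -5/16384, so F^(4)(4) = 4! * (-5/16384) = -15/2048.

-15/2048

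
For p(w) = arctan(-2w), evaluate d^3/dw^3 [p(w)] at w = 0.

16

Compute the successive derivatives at the expansion point and divide by k!.
The coefficient of w^3 in the expansion is 8/3, so p′′′(0) = 3! * (8/3) = 16.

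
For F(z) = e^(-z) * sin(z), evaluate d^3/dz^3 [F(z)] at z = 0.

Write out both Maclaurin series and multiply, keeping only the needed powers.
From the series, [z^3] F = 1/3; multiply by 3! = 6 to get 2.

2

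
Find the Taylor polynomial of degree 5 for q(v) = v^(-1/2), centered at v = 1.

[(v - 1)^0] = 1;  [(v - 1)^1] = -1/2;  [(v - 1)^2] = 3/8;  [(v - 1)^3] = -5/16;  [(v - 1)^4] = 35/128;  [(v - 1)^5] = -63/256.

-63*(v - 1)^5/256 + 35*(v - 1)^4/128 - 5*(v - 1)^3/16 + 3*(v - 1)^2/8 - (v - 1)/2 + 1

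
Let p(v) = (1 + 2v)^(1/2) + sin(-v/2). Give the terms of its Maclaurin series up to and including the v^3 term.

25*v^3/48 - v^2/2 + v/2 + 1

Add the two expansions coefficient-wise.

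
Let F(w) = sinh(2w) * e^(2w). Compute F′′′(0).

32

Take the Cauchy product of the two expansions.
From the series, [w^3] F = 16/3; multiply by 3! = 6 to get 32.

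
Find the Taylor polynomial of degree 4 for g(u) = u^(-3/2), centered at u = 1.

315*(u - 1)^4/128 - 35*(u - 1)^3/16 + 15*(u - 1)^2/8 - 3*(u - 1)/2 + 1

Differentiate repeatedly and evaluate at the center.
g(1) = 1
g′(1) = -3/2
g′′(1) = 15/4
g′′′(1) = -105/8
g^(4)(1) = 945/16
Dividing each by k! gives the coefficients c_0, ..., c_4.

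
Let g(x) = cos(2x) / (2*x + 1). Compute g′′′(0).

-24

Expand 1/(denominator) as a geometric series and multiply by the numerator's series.
From the series, [x^3] g = -4; multiply by 3! = 6 to get -24.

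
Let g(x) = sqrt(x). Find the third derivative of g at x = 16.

3/8192

The coefficient of (x - 16)^3 in the expansion is 1/16384, so g′′′(16) = 3! * (1/16384) = 3/8192.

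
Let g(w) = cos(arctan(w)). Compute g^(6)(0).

-225

Plug the Maclaurin series of the inner function into that of the outer and collect terms.
The coefficient of w^6 in the expansion is -5/16, so g^(6)(0) = 6! * (-5/16) = -225.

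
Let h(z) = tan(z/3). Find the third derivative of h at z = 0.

Apply the Taylor formula c_k = f^(k)(a)/k!.
The coefficient of z^3 in the expansion is 1/81, so h′′′(0) = 3! * (1/81) = 2/27.

2/27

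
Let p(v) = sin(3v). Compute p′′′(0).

-27

Apply the Taylor formula c_k = f^(k)(a)/k!.
The coefficient of v^3 in the expansion is -9/2, so p′′′(0) = 3! * (-9/2) = -27.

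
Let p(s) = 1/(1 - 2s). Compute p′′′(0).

The coefficient of s^3 in the expansion is 8, so p′′′(0) = 3! * (8) = 48.

48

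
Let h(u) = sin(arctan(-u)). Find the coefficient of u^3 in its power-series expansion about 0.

1/2

Let u equal the inner series; expand the outer function in u and truncate.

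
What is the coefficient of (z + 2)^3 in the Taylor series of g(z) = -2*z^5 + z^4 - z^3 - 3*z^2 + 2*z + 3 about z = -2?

g(-2) = 75
g′(-2) = -190
g′′(-2) = 374
g′′′(-2) = -534
So c_3 = g′′′(-2)/3! = -89.

-89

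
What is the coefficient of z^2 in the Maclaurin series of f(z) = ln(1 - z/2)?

Use the known series and substitute for the argument.
f(0) = 0
f′(0) = -1/2
f′′(0) = -1/4
So c_2 = f′′(0)/2! = -1/8.

-1/8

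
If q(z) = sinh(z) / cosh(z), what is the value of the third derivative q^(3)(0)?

-2

Divide the numerator series by the denominator series (power-series long division).
The coefficient of z^3 in the expansion is -1/3, so q′′′(0) = 3! * (-1/3) = -2.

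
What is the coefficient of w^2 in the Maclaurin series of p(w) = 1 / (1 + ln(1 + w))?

3/2

Use the geometric series for the reciprocal, then substitute.
p(0) = 1
p′(0) = -1
p′′(0) = 3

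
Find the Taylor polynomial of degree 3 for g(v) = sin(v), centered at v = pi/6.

-sqrt(3)*(v - pi/6)^3/12 - (v - pi/6)^2/4 + sqrt(3)*(v - pi/6)/2 + 1/2

[(v - pi/6)^0] = 1/2;  [(v - pi/6)^1] = sqrt(3)/2;  [(v - pi/6)^2] = -1/4;  [(v - pi/6)^3] = -sqrt(3)/12.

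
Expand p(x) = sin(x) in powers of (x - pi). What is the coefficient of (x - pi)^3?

[(x - pi)^0] = 0;  [(x - pi)^1] = -1;  [(x - pi)^2] = 0;  [(x - pi)^3] = 1/6.
So c_3 = p′′′(pi)/3! = 1/6.

1/6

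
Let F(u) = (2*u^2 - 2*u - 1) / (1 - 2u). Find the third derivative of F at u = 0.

Shift and add copies of the series according to the polynomial's terms.
The coefficient of u^3 in the expansion is -12, so F′′′(0) = 3! * (-12) = -72.

-72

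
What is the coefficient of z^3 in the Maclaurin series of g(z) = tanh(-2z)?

8/3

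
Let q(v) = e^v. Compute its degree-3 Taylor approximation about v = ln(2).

q(ln(2)) = 2
q′(ln(2)) = 2
q′′(ln(2)) = 2
q′′′(ln(2)) = 2

(v - ln(2))^3/3 + (v - ln(2))^2 + 2*(v - ln(2)) + 2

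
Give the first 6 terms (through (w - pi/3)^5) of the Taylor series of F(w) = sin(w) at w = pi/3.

Differentiate repeatedly and evaluate at the center.
[(w - pi/3)^0] = sqrt(3)/2;  [(w - pi/3)^1] = 1/2;  [(w - pi/3)^2] = -sqrt(3)/4;  [(w - pi/3)^3] = -1/12;  [(w - pi/3)^4] = sqrt(3)/48;  [(w - pi/3)^5] = 1/240.

(w - pi/3)^5/240 + sqrt(3)*(w - pi/3)^4/48 - (w - pi/3)^3/12 - sqrt(3)*(w - pi/3)^2/4 + (w - pi/3)/2 + sqrt(3)/2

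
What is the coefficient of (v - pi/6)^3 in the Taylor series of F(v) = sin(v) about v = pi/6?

-sqrt(3)/12

[(v - pi/6)^0] = 1/2;  [(v - pi/6)^1] = sqrt(3)/2;  [(v - pi/6)^2] = -1/4;  [(v - pi/6)^3] = -sqrt(3)/12.
So c_3 = F′′′(pi/6)/3! = -sqrt(3)/12.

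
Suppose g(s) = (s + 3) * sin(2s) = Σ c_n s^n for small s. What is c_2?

2

Distribute the polynomial across the series and collect like powers.
g(0) = 0
g′(0) = 6
g′′(0) = 4
So c_2 = g′′(0)/2! = 2.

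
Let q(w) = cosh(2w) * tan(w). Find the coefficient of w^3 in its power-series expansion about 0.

Write out both Maclaurin series and multiply, keeping only the needed powers.
So c_3 = q′′′(0)/3! = 7/3.

7/3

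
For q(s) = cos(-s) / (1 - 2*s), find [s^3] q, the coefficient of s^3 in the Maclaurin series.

Expand 1/(denominator) as a geometric series and multiply by the numerator's series.
So c_3 = q′′′(0)/3! = 7.

7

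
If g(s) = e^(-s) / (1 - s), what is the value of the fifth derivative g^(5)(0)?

44

Expand each factor separately, then convolve coefficients.
The coefficient of s^5 in the expansion is 11/30, so g^(5)(0) = 5! * (11/30) = 44.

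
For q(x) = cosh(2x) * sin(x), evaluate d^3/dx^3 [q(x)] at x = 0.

Multiply the two series term by term and collect like powers.
From the series, [x^3] q = 11/6; multiply by 3! = 6 to get 11.

11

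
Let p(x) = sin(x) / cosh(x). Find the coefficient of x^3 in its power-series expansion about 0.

Invert the denominator's series and multiply.
p(0) = 0
p′(0) = 1
p′′(0) = 0
p′′′(0) = -4
The Taylor polynomial is Σ p^(k)(0)/k! · x^k.

-2/3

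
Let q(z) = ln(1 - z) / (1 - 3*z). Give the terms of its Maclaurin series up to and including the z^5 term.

-1969*z^5/20 - 131*z^4/4 - 65*z^3/6 - 7*z^2/2 - z

Expand 1/(denominator) as a geometric series and multiply by the numerator's series.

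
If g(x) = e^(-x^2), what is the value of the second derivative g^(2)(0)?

Differentiate repeatedly and evaluate at the center.
The coefficient of x^2 in the expansion is -1, so g′′(0) = 2! * (-1) = -2.

-2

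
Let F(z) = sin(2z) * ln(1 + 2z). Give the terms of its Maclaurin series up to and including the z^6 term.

Expand each factor separately, then convolve coefficients.
F(0) = 0
F′(0) = 0
F′′(0) = 8
F′′′(0) = -24
F^(4)(0) = 64
F^(5)(0) = -640
F^(6)(0) = 7040
Dividing each by k! gives the coefficients c_0, ..., c_6.

88*z^6/9 - 16*z^5/3 + 8*z^4/3 - 4*z^3 + 4*z^2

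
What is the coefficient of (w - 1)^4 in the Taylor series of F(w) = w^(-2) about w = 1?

5

Differentiate repeatedly and evaluate at the center.
[(w - 1)^0] = 1;  [(w - 1)^1] = -2;  [(w - 1)^2] = 3;  [(w - 1)^3] = -4;  [(w - 1)^4] = 5.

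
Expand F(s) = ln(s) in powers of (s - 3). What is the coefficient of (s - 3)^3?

1/81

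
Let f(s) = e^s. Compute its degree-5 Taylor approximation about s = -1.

(s + 1)^5*e^(-1)/120 + (s + 1)^4*e^(-1)/24 + (s + 1)^3*e^(-1)/6 + (s + 1)^2*e^(-1)/2 + (s + 1)*e^(-1) + e^(-1)

[(s + 1)^0] = e^(-1);  [(s + 1)^1] = e^(-1);  [(s + 1)^2] = e^(-1)/2;  [(s + 1)^3] = e^(-1)/6;  [(s + 1)^4] = e^(-1)/24;  [(s + 1)^5] = e^(-1)/120.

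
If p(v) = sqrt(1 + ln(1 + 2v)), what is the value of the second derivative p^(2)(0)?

Compose series: expand the inner function first, then feed it into the outer expansion.
The coefficient of v^2 in the expansion is -3/2, so p′′(0) = 2! * (-3/2) = -3.

-3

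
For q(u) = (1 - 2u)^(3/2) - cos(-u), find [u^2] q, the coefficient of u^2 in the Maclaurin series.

Expand each term separately and add.
q(0) = 0
q′(0) = -3
q′′(0) = 4

2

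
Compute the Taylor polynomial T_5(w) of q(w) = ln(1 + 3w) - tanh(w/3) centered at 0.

Expand each term separately and add.
q(0) = 0
q′(0) = 8/3
q′′(0) = -9
q′′′(0) = 1460/27
q^(4)(0) = -486
q^(5)(0) = 1417160/243
Dividing each by k! gives the coefficients c_0, ..., c_5.

35429*w^5/729 - 81*w^4/4 + 730*w^3/81 - 9*w^2/2 + 8*w/3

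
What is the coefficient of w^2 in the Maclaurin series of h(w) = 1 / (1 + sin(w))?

Use the geometric series for the reciprocal, then substitute.
h(0) = 1
h′(0) = -1
h′′(0) = 2

1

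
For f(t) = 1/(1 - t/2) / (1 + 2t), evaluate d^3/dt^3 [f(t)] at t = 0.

-153/4

Multiply the two series term by term and collect like powers.
From the series, [t^3] f = -51/8; multiply by 3! = 6 to get -153/4.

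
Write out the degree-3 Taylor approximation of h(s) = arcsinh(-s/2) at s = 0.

[s^0] = 0;  [s^1] = -1/2;  [s^2] = 0;  [s^3] = 1/48.

s^3/48 - s/2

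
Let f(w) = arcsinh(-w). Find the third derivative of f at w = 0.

Differentiate repeatedly and evaluate at the center.
The coefficient of w^3 in the expansion is 1/6, so f′′′(0) = 3! * (1/6) = 1.

1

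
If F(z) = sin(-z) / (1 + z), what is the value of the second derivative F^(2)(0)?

2

Take the Cauchy product of the two expansions.
The coefficient of z^2 in the expansion is 1, so F′′(0) = 2! * (1) = 2.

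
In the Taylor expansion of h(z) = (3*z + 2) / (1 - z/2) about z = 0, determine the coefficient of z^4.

1/2

Shift and add copies of the series according to the polynomial's terms.
h(0) = 2
h′(0) = 4
h′′(0) = 4
h′′′(0) = 6
h^(4)(0) = 12
So c_4 = h^(4)(0)/4! = 1/2.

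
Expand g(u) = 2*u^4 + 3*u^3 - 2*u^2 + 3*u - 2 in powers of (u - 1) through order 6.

g(1) = 4
g′(1) = 16
g′′(1) = 38
g′′′(1) = 66
g^(4)(1) = 48
g^(5)(1) = 0
g^(6)(1) = 0

2*(u - 1)^4 + 11*(u - 1)^3 + 19*(u - 1)^2 + 16*(u - 1) + 4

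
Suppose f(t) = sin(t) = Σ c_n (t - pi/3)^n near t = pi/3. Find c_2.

f(pi/3) = sqrt(3)/2
f′(pi/3) = 1/2
f′′(pi/3) = -sqrt(3)/2
So c_2 = f′′(pi/3)/2! = -sqrt(3)/4.

-sqrt(3)/4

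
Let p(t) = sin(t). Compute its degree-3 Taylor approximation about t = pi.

Differentiate repeatedly and evaluate at the center.
[(t - pi)^0] = 0;  [(t - pi)^1] = -1;  [(t - pi)^2] = 0;  [(t - pi)^3] = 1/6.

(t - pi)^3/6 - (t - pi)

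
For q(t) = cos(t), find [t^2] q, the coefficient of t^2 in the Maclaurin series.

-1/2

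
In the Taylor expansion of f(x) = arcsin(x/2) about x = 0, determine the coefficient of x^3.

f(0) = 0
f′(0) = 1/2
f′′(0) = 0
f′′′(0) = 1/8

1/48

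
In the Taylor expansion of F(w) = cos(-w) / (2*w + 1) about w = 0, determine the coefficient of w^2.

7/2

Expand 1/(denominator) as a geometric series and multiply by the numerator's series.
[w^0] = 1;  [w^1] = -2;  [w^2] = 7/2.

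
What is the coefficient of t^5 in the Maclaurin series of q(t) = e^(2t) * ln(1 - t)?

Take the Cauchy product of the two expansions.
q(0) = 0
q′(0) = -1
q′′(0) = -5
q′′′(0) = -20
q^(4)(0) = -78
q^(5)(0) = -324
So c_5 = q^(5)(0)/5! = -27/10.

-27/10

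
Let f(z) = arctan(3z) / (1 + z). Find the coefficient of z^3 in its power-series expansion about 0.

-6

Expand each factor separately, then convolve coefficients.
f(0) = 0
f′(0) = 3
f′′(0) = -6
f′′′(0) = -36
So c_3 = f′′′(0)/3! = -6.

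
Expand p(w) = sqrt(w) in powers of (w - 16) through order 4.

-5*(w - 16)^4/2097152 + (w - 16)^3/16384 - (w - 16)^2/512 + (w - 16)/8 + 4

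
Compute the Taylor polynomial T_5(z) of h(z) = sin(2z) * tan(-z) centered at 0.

2*z^4/3 - 2*z^2

Multiply the two series term by term and collect like powers.
[z^0] = 0;  [z^1] = 0;  [z^2] = -2;  [z^3] = 0;  [z^4] = 2/3;  [z^5] = 0.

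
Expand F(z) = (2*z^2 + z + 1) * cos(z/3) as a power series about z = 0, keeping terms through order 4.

Distribute the polynomial across the series and collect like powers.

-3*2^(358/483)*3^(31/161)*5^(374/483)*7^(401/483)*z^4/980 - z^3/18 + 35*z^2/18 + z + 1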